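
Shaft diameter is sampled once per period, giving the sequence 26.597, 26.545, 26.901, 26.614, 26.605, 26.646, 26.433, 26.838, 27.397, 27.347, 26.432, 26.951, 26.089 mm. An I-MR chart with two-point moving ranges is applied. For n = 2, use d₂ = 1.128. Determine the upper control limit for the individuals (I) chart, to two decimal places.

27.67

X̄ = (26.597 + 26.545 + 26.901 + 26.614 + 26.605 + 26.646 + 26.433 + 26.838 + 27.397 + 27.347 + 26.432 + 26.951 + 26.089) / 13 = 26.7227
Moving ranges: 0.052, 0.356, 0.287, 0.009, 0.041, 0.213, 0.405, 0.559, 0.050, 0.915, 0.519, 0.862; M̄R̄ = 4.2680 / 12 = 0.3557
UCL = X̄ + 3·M̄R̄/d₂ = 26.7227 + 3 × 0.3557 / 1.128 = 27.6686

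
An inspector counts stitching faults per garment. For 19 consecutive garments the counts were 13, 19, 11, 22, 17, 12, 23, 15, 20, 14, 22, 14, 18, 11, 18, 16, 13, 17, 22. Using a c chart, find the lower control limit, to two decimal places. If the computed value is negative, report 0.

4.43

c̄ = (13 + 19 + 11 + 22 + 17 + 12 + 23 + 15 + 20 + 14 + 22 + 14 + 18 + 11 + 18 + 16 + 13 + 17 + 22) / 19 = 317 / 19 = 16.6842
LCL = c̄ − 3√c̄ = 16.6842 − 3 × 4.0846 = 4.4303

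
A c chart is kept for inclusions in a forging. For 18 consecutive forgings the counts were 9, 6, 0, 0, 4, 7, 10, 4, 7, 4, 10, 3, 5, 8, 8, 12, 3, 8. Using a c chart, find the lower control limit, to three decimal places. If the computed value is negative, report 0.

c̄ = (9 + 6 + 0 + 0 + 4 + 7 + 10 + 4 + 7 + 4 + 10 + 3 + 5 + 8 + 8 + 12 + 3 + 8) / 18 = 108 / 18 = 6.0000
LCL = c̄ − 3√c̄ = 6.0000 − 3 × 2.4495 = -1.3485 → 0 (cannot be negative)

0.000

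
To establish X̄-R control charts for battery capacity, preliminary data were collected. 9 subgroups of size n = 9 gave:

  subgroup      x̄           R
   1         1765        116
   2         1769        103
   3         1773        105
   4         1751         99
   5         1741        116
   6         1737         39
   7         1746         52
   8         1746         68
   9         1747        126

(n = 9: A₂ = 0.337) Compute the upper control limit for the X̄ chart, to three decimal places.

1783.632

X̄̄ = (1765 + 1769 + 1773 + 1751 + 1741 + 1737 + 1746 + 1746 + 1747) / 9 = 15775.0000 / 9 = 1752.7778
R̄ = (116 + 103 + 105 + 99 + 116 + 39 + 52 + 68 + 126) / 9 = 824.0000 / 9 = 91.5556
UCL = X̄̄ + A₂·R̄ = 1752.7778 + 0.337 × 91.5556 = 1783.6320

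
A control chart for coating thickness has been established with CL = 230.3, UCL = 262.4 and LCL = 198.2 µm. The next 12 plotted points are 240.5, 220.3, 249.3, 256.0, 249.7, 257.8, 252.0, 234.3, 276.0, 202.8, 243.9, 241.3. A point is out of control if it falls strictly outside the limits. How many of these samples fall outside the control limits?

Compare each point to [198.2, 262.4]: sample 9 = 276.0 > UCL.

1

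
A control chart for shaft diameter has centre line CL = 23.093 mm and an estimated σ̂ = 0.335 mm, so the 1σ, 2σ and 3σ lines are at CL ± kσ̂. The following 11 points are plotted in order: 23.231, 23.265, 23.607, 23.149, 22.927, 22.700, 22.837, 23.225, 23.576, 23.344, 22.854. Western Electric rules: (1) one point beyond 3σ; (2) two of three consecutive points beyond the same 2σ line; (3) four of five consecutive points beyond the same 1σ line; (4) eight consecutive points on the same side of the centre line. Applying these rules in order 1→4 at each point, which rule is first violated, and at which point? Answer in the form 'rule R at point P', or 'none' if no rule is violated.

Zone of each point (C = within 1σ̂, B = 1σ̂–2σ̂, A = 2σ̂–3σ̂, * = beyond 3σ̂; sign = side of CL): 1:+C, 2:+C, 3:+B, 4:+C, 5:-C, 6:-B, 7:-C, 8:+C, 9:+B, 10:+C, 11:-C
No rule fires across all 11 points.

none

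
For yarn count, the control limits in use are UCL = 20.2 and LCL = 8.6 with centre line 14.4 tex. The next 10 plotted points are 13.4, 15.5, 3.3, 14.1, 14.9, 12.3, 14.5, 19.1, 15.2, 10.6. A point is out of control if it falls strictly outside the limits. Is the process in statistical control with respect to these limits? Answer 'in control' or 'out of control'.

out of control

Compare each point to [8.6, 20.2]: sample 3 = 3.3 < LCL.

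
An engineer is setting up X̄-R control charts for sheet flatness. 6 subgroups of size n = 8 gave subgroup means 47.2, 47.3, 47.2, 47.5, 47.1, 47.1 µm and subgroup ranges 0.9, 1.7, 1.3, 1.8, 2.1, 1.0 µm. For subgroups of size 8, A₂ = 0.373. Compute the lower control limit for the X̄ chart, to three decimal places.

X̄̄ = (47.2 + 47.3 + 47.2 + 47.5 + 47.1 + 47.1) / 6 = 283.4000 / 6 = 47.2333
R̄ = (0.9 + 1.7 + 1.3 + 1.8 + 2.1 + 1.0) / 6 = 8.8000 / 6 = 1.4667
LCL = X̄̄ − A₂·R̄ = 47.2333 − 0.373 × 1.4667 = 46.6863

46.686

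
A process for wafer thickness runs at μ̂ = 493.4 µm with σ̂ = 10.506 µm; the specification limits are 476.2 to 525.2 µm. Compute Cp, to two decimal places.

Cp = (USL − LSL) / (6σ̂) = (525.2 − 476.2) / (6 × 10.506) = 49.0000 / 63.0360 = 0.7773

0.78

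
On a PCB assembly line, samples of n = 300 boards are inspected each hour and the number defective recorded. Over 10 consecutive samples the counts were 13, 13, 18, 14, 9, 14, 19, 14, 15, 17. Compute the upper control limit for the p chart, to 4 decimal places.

0.0859

p̄ = Σdᵢ / (k·n) = 146 / (10 × 300) = 0.04867
UCL = p̄ + 3·√(p̄(1−p̄)/n) = 0.04867 + 3 × √(0.04867×0.95133/300) = 0.04867 + 3 × 0.01242 = 0.08594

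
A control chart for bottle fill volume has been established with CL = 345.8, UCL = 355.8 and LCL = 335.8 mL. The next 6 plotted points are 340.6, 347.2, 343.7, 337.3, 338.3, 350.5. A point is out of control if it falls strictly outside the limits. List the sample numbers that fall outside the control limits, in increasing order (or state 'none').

All 6 points lie within [335.8, 355.8].

none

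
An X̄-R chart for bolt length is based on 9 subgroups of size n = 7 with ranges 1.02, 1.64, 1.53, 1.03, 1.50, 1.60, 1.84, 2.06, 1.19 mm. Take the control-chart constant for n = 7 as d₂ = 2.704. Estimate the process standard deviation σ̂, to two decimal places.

0.55

R̄ = (1.02 + 1.64 + 1.53 + 1.03 + 1.50 + 1.60 + 1.84 + 2.06 + 1.19) / 9 = 1.4900
σ̂ = R̄ / d₂ = 1.4900 / 2.704 = 0.5510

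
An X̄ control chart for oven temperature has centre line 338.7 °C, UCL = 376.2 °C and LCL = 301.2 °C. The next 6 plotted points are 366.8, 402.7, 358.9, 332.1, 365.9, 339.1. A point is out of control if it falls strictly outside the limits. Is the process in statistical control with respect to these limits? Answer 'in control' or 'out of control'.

Compare each point to [301.2, 376.2]: sample 2 = 402.7 > UCL.

out of control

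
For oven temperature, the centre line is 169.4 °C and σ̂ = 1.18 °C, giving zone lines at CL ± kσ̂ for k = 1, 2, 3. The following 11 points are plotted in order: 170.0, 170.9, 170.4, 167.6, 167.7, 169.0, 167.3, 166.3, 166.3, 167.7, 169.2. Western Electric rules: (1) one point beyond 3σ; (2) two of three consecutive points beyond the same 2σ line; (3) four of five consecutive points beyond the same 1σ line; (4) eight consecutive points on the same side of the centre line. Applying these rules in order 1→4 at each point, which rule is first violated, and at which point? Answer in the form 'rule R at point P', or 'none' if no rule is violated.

rule 3 at point 8

Zone of each point (C = within 1σ̂, B = 1σ̂–2σ̂, A = 2σ̂–3σ̂, * = beyond 3σ̂; sign = side of CL): 1:+C, 2:+B, 3:+C, 4:-B, 5:-B, 6:-C, 7:-B, 8:-A, 9:-A, 10:-B, 11:-C
Rule 3 (four of five consecutive points beyond the same 1σ limit) is satisfied at point 8.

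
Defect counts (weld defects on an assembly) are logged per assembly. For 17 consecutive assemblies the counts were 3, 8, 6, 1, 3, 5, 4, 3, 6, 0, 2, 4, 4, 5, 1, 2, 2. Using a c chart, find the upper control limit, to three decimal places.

9.059

c̄ = (3 + 8 + 6 + 1 + 3 + 5 + 4 + 3 + 6 + 0 + 2 + 4 + 4 + 5 + 1 + 2 + 2) / 17 = 59 / 17 = 3.4706
UCL = c̄ + 3√c̄ = 3.4706 + 3 × √3.4706 = 3.4706 + 3 × 1.8630 = 9.0594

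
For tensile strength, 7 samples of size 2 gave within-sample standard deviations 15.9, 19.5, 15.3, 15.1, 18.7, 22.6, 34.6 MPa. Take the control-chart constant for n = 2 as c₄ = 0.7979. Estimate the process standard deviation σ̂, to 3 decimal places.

s̄ = (15.9 + 19.5 + 15.3 + 15.1 + 18.7 + 22.6 + 34.6) / 7 = 20.2429
σ̂ = s̄ / c₄ = 20.2429 / 0.7979 = 25.3702

25.370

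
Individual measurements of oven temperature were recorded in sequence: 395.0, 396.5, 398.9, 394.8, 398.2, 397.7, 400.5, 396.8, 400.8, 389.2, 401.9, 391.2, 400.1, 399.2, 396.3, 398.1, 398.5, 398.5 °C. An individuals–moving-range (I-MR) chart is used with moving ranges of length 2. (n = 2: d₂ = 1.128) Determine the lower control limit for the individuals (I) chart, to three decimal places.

386.033

X̄ = (395.0 + 396.5 + 398.9 + 394.8 + 398.2 + 397.7 + 400.5 + 396.8 + 400.8 + 389.2 + 401.9 + 391.2 + 400.1 + 399.2 + 396.3 + 398.1 + 398.5 + 398.5) / 18 = 397.3444
Moving ranges: 1.5, 2.4, 4.1, 3.4, 0.5, 2.8, 3.7, 4.0, 11.6, 12.7, 10.7, 8.9, 0.9, 2.9, 1.8, 0.4, 0.0; M̄R̄ = 72.3000 / 17 = 4.2529
LCL = X̄ − 3·M̄R̄/d₂ = 397.3444 − 3 × 4.2529 / 1.128 = 386.0334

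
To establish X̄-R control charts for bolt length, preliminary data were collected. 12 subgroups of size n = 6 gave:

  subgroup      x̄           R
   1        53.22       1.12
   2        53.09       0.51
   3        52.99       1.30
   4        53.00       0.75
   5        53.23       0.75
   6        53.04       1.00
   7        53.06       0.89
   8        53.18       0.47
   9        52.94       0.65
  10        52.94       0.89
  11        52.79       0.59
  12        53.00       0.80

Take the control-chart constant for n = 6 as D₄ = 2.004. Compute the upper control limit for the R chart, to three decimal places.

1.623

R̄ = (1.12 + 0.51 + 1.30 + 0.75 + 0.75 + 1.00 + 0.89 + 0.47 + 0.65 + 0.89 + 0.59 + 0.80) / 12 = 9.7200 / 12 = 0.8100
UCL_R = D₄·R̄ = 2.004 × 0.8100 = 1.6232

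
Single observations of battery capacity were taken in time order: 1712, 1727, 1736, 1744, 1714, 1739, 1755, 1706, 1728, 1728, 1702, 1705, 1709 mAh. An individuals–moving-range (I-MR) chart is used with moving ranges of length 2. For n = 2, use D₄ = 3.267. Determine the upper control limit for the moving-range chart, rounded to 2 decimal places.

56.36

Moving ranges: 15, 9, 8, 30, 25, 16, 49, 22, 0, 26, 3, 4; M̄R̄ = 207.0000 / 12 = 17.2500
UCL_MR = D₄·M̄R̄ = 3.267 × 17.2500 = 56.3558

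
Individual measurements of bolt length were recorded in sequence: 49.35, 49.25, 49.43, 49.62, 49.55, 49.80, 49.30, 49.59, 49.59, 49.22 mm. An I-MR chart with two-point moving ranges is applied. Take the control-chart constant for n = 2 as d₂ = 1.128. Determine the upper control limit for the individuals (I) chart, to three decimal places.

X̄ = (49.35 + 49.25 + 49.43 + 49.62 + 49.55 + 49.80 + 49.30 + 49.59 + 49.59 + 49.22) / 10 = 49.4700
Moving ranges: 0.10, 0.18, 0.19, 0.07, 0.25, 0.50, 0.29, 0.00, 0.37; M̄R̄ = 1.9500 / 9 = 0.2167
UCL = X̄ + 3·M̄R̄/d₂ = 49.4700 + 3 × 0.2167 / 1.128 = 50.0462

50.046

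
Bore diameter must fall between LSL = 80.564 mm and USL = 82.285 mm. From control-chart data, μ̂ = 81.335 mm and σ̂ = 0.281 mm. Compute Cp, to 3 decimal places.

Cp = (USL − LSL) / (6σ̂) = (82.285 − 80.564) / (6 × 0.281) = 1.7210 / 1.6860 = 1.0208

1.021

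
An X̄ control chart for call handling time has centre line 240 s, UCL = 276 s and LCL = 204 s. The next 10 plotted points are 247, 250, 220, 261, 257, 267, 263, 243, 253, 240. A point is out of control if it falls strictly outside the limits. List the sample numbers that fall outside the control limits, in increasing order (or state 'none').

none

All 10 points lie within [204, 276].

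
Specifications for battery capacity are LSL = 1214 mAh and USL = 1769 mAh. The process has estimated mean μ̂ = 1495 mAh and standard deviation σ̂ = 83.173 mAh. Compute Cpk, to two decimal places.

Cpu = (USL − μ̂) / (3σ̂) = (1769 − 1495) / (3 × 83.173) = 1.0981; Cpl = (μ̂ − LSL) / (3σ̂) = (1495 − 1214) / (3 × 83.173) = 1.1262; Cpk = min(Cpu, Cpl) = 1.0981

1.10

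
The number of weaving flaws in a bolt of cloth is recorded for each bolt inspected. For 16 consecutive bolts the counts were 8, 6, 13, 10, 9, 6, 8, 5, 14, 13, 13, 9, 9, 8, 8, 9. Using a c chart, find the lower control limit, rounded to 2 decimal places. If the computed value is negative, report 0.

0.13

c̄ = (8 + 6 + 13 + 10 + 9 + 6 + 8 + 5 + 14 + 13 + 13 + 9 + 9 + 8 + 8 + 9) / 16 = 148 / 16 = 9.2500
LCL = c̄ − 3√c̄ = 9.2500 − 3 × 3.0414 = 0.1259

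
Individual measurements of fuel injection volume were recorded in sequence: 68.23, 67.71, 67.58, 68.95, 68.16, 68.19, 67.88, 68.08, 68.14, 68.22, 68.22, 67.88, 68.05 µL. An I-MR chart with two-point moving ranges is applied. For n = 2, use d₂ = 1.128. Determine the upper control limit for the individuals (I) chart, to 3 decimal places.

68.986

X̄ = (68.23 + 67.71 + 67.58 + 68.95 + 68.16 + 68.19 + 67.88 + 68.08 + 68.14 + 68.22 + 68.22 + 67.88 + 68.05) / 13 = 68.0992
Moving ranges: 0.52, 0.13, 1.37, 0.79, 0.03, 0.31, 0.20, 0.06, 0.08, 0.00, 0.34, 0.17; M̄R̄ = 4.0000 / 12 = 0.3333
UCL = X̄ + 3·M̄R̄/d₂ = 68.0992 + 3 × 0.3333 / 1.128 = 68.9858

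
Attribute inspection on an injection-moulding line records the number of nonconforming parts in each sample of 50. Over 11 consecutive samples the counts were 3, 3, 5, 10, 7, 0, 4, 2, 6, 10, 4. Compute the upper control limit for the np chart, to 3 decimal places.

11.221

p̄ = Σdᵢ / (k·n) = 54 / (11 × 50) = 0.09818
UCL = np̄ + 3·√(np̄(1−p̄)) = 4.9091 + 3 × √(4.9091×0.90182) = 4.9091 + 3 × 2.1041 = 11.2213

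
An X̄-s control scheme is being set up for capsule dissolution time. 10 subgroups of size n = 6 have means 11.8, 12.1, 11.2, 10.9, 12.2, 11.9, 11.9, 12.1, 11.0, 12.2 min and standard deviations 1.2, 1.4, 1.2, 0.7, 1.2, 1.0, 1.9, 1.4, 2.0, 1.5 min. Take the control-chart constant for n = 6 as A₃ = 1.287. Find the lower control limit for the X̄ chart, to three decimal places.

X̄̄ = (11.8 + 12.1 + 11.2 + 10.9 + 12.2 + 11.9 + 11.9 + 12.1 + 11.0 + 12.2) / 10 = 11.7300
s̄ = (1.2 + 1.4 + 1.2 + 0.7 + 1.2 + 1.0 + 1.9 + 1.4 + 2.0 + 1.5) / 10 = 1.3500
LCL = X̄̄ − A₃·s̄ = 11.7300 − 1.287 × 1.3500 = 9.9926

9.993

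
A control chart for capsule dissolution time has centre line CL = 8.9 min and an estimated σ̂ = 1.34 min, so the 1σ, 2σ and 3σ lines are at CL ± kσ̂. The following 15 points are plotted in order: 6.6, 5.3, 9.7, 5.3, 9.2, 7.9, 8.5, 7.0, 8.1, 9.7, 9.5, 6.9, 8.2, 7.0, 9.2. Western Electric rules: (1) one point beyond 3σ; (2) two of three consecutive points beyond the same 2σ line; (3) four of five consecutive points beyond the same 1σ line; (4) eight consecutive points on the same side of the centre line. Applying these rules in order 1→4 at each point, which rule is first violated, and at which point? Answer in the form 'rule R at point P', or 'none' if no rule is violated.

Zone of each point (C = within 1σ̂, B = 1σ̂–2σ̂, A = 2σ̂–3σ̂, * = beyond 3σ̂; sign = side of CL): 1:-B, 2:-A, 3:+C, 4:-A, 5:+C, 6:-C, 7:-C, 8:-B, 9:-C, 10:+C, 11:+C, 12:-B, 13:-C, 14:-B, 15:+C
Rule 2 (two of three consecutive points beyond the same 2σ limit) is satisfied at point 4.

rule 2 at point 4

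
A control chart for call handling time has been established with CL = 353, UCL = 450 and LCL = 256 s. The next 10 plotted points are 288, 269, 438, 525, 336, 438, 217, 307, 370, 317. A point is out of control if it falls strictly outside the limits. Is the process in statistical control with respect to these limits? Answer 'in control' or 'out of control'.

Compare each point to [256, 450]: sample 4 = 525 > UCL; sample 7 = 217 < LCL.

out of control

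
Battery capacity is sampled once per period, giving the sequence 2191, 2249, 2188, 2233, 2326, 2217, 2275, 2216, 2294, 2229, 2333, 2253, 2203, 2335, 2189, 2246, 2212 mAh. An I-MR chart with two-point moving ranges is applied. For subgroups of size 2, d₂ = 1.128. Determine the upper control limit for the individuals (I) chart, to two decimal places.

X̄ = (2191 + 2249 + 2188 + 2233 + 2326 + 2217 + 2275 + 2216 + 2294 + 2229 + 2333 + 2253 + 2203 + 2335 + 2189 + 2246 + 2212) / 17 = 2246.4118
Moving ranges: 58, 61, 45, 93, 109, 58, 59, 78, 65, 104, 80, 50, 132, 146, 57, 34; M̄R̄ = 1229.0000 / 16 = 76.8125
UCL = X̄ + 3·M̄R̄/d₂ = 2246.4118 + 3 × 76.8125 / 1.128 = 2450.7003

2450.70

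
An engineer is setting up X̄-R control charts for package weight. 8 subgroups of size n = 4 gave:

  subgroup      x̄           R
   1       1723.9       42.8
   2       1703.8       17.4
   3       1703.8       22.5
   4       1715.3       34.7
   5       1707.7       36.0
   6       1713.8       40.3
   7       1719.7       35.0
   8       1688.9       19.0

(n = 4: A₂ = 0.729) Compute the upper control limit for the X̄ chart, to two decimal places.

X̄̄ = (1723.9 + 1703.8 + 1703.8 + 1715.3 + 1707.7 + 1713.8 + 1719.7 + 1688.9) / 8 = 13676.9000 / 8 = 1709.6125
R̄ = (42.8 + 17.4 + 22.5 + 34.7 + 36.0 + 40.3 + 35.0 + 19.0) / 8 = 247.7000 / 8 = 30.9625
UCL = X̄̄ + A₂·R̄ = 1709.6125 + 0.729 × 30.9625 = 1732.1842

1732.18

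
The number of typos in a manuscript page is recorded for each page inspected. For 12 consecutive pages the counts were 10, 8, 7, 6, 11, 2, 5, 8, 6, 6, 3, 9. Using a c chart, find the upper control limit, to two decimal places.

14.54

c̄ = (10 + 8 + 7 + 6 + 11 + 2 + 5 + 8 + 6 + 6 + 3 + 9) / 12 = 81 / 12 = 6.7500
UCL = c̄ + 3√c̄ = 6.7500 + 3 × √6.7500 = 6.7500 + 3 × 2.5981 = 14.5442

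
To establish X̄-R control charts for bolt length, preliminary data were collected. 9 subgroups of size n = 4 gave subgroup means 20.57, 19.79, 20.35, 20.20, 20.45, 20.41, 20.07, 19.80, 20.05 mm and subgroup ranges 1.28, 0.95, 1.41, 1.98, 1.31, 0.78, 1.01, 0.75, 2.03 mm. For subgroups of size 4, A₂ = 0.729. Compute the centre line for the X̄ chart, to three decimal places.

X̄̄ = (20.57 + 19.79 + 20.35 + 20.20 + 20.45 + 20.41 + 20.07 + 19.80 + 20.05) / 9 = 181.6900 / 9 = 20.1878
CL = X̄̄ = 20.1878

20.188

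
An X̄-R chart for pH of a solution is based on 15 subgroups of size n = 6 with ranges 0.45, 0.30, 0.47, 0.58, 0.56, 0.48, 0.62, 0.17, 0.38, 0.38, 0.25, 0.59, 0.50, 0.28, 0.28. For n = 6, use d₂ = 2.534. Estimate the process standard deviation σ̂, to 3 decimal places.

R̄ = (0.45 + 0.30 + 0.47 + 0.58 + 0.56 + 0.48 + 0.62 + 0.17 + 0.38 + 0.38 + 0.25 + 0.59 + 0.50 + 0.28 + 0.28) / 15 = 0.4193
σ̂ = R̄ / d₂ = 0.4193 / 2.534 = 0.1655

0.165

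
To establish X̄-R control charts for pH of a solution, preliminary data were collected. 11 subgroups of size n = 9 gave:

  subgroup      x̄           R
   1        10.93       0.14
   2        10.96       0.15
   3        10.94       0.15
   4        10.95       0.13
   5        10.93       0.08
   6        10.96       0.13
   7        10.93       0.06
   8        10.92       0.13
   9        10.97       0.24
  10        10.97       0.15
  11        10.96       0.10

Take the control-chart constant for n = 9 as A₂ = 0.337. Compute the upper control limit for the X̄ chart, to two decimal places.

X̄̄ = (10.93 + 10.96 + 10.94 + 10.95 + 10.93 + 10.96 + 10.93 + 10.92 + 10.97 + 10.97 + 10.96) / 11 = 120.4200 / 11 = 10.9473
R̄ = (0.14 + 0.15 + 0.15 + 0.13 + 0.08 + 0.13 + 0.06 + 0.13 + 0.24 + 0.15 + 0.10) / 11 = 1.4600 / 11 = 0.1327
UCL = X̄̄ + A₂·R̄ = 10.9473 + 0.337 × 0.1327 = 10.9920

10.99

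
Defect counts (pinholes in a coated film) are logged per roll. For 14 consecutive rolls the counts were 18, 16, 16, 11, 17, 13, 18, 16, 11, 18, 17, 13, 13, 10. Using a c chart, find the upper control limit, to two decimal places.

26.32

c̄ = (18 + 16 + 16 + 11 + 17 + 13 + 18 + 16 + 11 + 18 + 17 + 13 + 13 + 10) / 14 = 207 / 14 = 14.7857
UCL = c̄ + 3√c̄ = 14.7857 + 3 × √14.7857 = 14.7857 + 3 × 3.8452 = 26.3214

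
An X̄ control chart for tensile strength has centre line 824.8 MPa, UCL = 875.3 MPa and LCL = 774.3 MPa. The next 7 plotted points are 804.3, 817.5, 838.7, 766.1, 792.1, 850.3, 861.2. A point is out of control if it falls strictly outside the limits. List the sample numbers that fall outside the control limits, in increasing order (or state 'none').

Compare each point to [774.3, 875.3]: sample 4 = 766.1 < LCL.

4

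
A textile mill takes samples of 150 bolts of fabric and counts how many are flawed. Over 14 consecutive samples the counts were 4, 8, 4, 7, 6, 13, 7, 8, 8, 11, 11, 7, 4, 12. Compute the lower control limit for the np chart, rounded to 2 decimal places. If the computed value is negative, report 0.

0.00

p̄ = Σdᵢ / (k·n) = 110 / (14 × 150) = 0.05238
LCL = np̄ − 3·√(np̄(1−p̄)) = 7.8571 − 3 × 2.7287 = -0.3288 → 0 (negative, so LCL = 0)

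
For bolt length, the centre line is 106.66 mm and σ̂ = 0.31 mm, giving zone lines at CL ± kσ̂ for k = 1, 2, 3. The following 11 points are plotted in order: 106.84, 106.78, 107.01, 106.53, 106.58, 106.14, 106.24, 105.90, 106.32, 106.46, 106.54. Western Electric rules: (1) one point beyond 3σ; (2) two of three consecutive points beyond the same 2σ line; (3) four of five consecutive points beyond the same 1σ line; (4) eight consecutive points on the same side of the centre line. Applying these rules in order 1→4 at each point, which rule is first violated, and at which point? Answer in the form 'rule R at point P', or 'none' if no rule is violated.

Zone of each point (C = within 1σ̂, B = 1σ̂–2σ̂, A = 2σ̂–3σ̂, * = beyond 3σ̂; sign = side of CL): 1:+C, 2:+C, 3:+B, 4:-C, 5:-C, 6:-B, 7:-B, 8:-A, 9:-B, 10:-C, 11:-C
Rule 3 (four of five consecutive points beyond the same 1σ limit) is satisfied at point 9.

rule 3 at point 9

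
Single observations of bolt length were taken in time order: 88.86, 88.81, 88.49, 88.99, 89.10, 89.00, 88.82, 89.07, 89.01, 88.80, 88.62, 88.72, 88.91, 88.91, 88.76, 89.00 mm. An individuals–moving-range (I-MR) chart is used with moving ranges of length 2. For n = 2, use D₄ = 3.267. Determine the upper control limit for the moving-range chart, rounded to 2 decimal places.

0.57

Moving ranges: 0.05, 0.32, 0.50, 0.11, 0.10, 0.18, 0.25, 0.06, 0.21, 0.18, 0.10, 0.19, 0.00, 0.15, 0.24; M̄R̄ = 2.6400 / 15 = 0.1760
UCL_MR = D₄·M̄R̄ = 3.267 × 0.1760 = 0.5750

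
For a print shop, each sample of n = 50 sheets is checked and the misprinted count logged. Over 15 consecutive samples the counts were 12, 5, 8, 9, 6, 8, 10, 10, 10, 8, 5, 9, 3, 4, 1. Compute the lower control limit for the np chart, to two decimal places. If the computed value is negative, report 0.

p̄ = Σdᵢ / (k·n) = 108 / (15 × 50) = 0.14400
LCL = np̄ − 3·√(np̄(1−p̄)) = 7.2000 − 3 × 2.4826 = -0.2477 → 0 (negative, so LCL = 0)

0.00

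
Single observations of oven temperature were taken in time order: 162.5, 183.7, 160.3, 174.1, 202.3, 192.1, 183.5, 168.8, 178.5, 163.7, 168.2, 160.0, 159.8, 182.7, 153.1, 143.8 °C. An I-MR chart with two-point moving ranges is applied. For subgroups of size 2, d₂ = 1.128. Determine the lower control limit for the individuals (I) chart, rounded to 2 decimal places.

X̄ = (162.5 + 183.7 + 160.3 + 174.1 + 202.3 + 192.1 + 183.5 + 168.8 + 178.5 + 163.7 + 168.2 + 160.0 + 159.8 + 182.7 + 153.1 + 143.8) / 16 = 171.0687
Moving ranges: 21.2, 23.4, 13.8, 28.2, 10.2, 8.6, 14.7, 9.7, 14.8, 4.5, 8.2, 0.2, 22.9, 29.6, 9.3; M̄R̄ = 219.3000 / 15 = 14.6200
LCL = X̄ − 3·M̄R̄/d₂ = 171.0687 − 3 × 14.6200 / 1.128 = 132.1858

132.19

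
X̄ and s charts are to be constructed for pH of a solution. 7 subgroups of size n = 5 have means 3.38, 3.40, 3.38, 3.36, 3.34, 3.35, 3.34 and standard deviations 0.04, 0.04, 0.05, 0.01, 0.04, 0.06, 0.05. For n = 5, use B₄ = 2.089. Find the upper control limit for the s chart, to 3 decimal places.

s̄ = (0.04 + 0.04 + 0.05 + 0.01 + 0.04 + 0.06 + 0.05) / 7 = 0.0414
UCL_s = B₄·s̄ = 2.089 × 0.0414 = 0.0865

0.087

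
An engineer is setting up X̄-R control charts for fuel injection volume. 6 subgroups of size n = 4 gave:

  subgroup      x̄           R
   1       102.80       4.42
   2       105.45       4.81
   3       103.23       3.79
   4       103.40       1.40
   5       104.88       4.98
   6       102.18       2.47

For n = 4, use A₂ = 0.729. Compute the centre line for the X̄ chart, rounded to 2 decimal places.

103.66

X̄̄ = (102.80 + 105.45 + 103.23 + 103.40 + 104.88 + 102.18) / 6 = 621.9400 / 6 = 103.6567
CL = X̄̄ = 103.6567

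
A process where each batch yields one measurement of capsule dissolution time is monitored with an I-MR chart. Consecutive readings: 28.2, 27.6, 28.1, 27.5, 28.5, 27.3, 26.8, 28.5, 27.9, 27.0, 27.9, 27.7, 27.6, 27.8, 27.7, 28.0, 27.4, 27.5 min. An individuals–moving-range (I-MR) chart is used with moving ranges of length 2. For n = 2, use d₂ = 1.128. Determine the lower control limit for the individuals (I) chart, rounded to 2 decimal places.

26.14

X̄ = (28.2 + 27.6 + 28.1 + 27.5 + 28.5 + 27.3 + 26.8 + 28.5 + 27.9 + 27.0 + 27.9 + 27.7 + 27.6 + 27.8 + 27.7 + 28.0 + 27.4 + 27.5) / 18 = 27.7222
Moving ranges: 0.6, 0.5, 0.6, 1.0, 1.2, 0.5, 1.7, 0.6, 0.9, 0.9, 0.2, 0.1, 0.2, 0.1, 0.3, 0.6, 0.1; M̄R̄ = 10.1000 / 17 = 0.5941
LCL = X̄ − 3·M̄R̄/d₂ = 27.7222 − 3 × 0.5941 / 1.128 = 26.1421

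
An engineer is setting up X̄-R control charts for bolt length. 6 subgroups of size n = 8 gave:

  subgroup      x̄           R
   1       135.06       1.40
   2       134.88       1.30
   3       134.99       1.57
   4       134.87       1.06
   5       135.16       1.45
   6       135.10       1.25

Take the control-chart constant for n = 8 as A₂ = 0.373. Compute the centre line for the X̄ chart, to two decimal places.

X̄̄ = (135.06 + 134.88 + 134.99 + 134.87 + 135.16 + 135.10) / 6 = 810.0600 / 6 = 135.0100
CL = X̄̄ = 135.0100

135.01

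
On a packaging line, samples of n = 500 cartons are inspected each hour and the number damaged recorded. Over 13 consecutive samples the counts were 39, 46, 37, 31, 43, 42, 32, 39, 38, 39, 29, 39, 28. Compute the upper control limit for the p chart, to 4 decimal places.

0.1093

p̄ = Σdᵢ / (k·n) = 482 / (13 × 500) = 0.07415
UCL = p̄ + 3·√(p̄(1−p̄)/n) = 0.07415 + 3 × √(0.07415×0.92585/500) = 0.07415 + 3 × 0.01172 = 0.10931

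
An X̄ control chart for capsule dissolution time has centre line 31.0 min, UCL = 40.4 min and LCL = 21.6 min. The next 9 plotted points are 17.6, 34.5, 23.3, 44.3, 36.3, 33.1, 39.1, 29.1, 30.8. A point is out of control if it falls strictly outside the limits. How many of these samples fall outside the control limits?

Compare each point to [21.6, 40.4]: sample 1 = 17.6 < LCL; sample 4 = 44.3 > UCL.

2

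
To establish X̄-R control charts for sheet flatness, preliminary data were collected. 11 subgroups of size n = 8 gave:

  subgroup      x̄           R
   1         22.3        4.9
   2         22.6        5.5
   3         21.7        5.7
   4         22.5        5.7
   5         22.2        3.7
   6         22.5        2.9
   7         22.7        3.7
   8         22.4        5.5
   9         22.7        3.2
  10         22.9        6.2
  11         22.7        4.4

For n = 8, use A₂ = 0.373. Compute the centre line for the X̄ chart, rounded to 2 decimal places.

22.47

X̄̄ = (22.3 + 22.6 + 21.7 + 22.5 + 22.2 + 22.5 + 22.7 + 22.4 + 22.7 + 22.9 + 22.7) / 11 = 247.2000 / 11 = 22.4727
CL = X̄̄ = 22.4727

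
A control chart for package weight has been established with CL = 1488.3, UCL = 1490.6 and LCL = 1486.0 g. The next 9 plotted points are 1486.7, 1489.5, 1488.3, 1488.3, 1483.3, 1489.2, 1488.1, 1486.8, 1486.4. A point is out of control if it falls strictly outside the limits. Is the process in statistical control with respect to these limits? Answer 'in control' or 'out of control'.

out of control

Compare each point to [1486.0, 1490.6]: sample 5 = 1483.3 < LCL.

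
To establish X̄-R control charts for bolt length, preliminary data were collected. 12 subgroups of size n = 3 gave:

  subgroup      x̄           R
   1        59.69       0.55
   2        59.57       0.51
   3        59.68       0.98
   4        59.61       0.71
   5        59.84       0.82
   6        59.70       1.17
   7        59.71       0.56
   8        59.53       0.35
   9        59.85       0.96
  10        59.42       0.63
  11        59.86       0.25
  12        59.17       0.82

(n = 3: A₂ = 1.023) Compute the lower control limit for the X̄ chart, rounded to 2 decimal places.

X̄̄ = (59.69 + 59.57 + 59.68 + 59.61 + 59.84 + 59.70 + 59.71 + 59.53 + 59.85 + 59.42 + 59.86 + 59.17) / 12 = 715.6300 / 12 = 59.6358
R̄ = (0.55 + 0.51 + 0.98 + 0.71 + 0.82 + 1.17 + 0.56 + 0.35 + 0.96 + 0.63 + 0.25 + 0.82) / 12 = 8.3100 / 12 = 0.6925
LCL = X̄̄ − A₂·R̄ = 59.6358 − 1.023 × 0.6925 = 58.9274

58.93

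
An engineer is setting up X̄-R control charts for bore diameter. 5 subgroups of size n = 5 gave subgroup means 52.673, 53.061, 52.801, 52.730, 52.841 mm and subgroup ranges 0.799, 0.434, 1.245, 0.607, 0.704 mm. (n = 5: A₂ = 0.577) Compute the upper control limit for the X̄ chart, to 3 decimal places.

53.258

X̄̄ = (52.673 + 53.061 + 52.801 + 52.730 + 52.841) / 5 = 264.1060 / 5 = 52.8212
R̄ = (0.799 + 0.434 + 1.245 + 0.607 + 0.704) / 5 = 3.7890 / 5 = 0.7578
UCL = X̄̄ + A₂·R̄ = 52.8212 + 0.577 × 0.7578 = 53.2585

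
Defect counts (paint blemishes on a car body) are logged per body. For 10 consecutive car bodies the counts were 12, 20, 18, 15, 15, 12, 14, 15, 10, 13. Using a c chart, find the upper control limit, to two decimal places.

c̄ = (12 + 20 + 18 + 15 + 15 + 12 + 14 + 15 + 10 + 13) / 10 = 144 / 10 = 14.4000
UCL = c̄ + 3√c̄ = 14.4000 + 3 × √14.4000 = 14.4000 + 3 × 3.7947 = 25.7842

25.78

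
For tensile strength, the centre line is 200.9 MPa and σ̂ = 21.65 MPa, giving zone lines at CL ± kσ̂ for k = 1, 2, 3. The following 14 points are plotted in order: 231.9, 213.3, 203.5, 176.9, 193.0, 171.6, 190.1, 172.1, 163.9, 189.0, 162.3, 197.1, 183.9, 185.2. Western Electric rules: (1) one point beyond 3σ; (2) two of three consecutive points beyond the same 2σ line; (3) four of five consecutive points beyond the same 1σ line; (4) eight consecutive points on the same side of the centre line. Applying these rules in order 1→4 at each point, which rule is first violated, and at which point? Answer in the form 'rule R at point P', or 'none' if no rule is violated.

Zone of each point (C = within 1σ̂, B = 1σ̂–2σ̂, A = 2σ̂–3σ̂, * = beyond 3σ̂; sign = side of CL): 1:+B, 2:+C, 3:+C, 4:-B, 5:-C, 6:-B, 7:-C, 8:-B, 9:-B, 10:-C, 11:-B, 12:-C, 13:-C, 14:-C
Rule 4 (eight consecutive points on the same side of the centre line) is satisfied at point 11.

rule 4 at point 11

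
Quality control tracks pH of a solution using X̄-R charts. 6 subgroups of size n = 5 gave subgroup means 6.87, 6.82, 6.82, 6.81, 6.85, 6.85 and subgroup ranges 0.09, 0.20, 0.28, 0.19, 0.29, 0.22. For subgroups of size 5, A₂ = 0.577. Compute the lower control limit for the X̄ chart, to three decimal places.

X̄̄ = (6.87 + 6.82 + 6.82 + 6.81 + 6.85 + 6.85) / 6 = 41.0200 / 6 = 6.8367
R̄ = (0.09 + 0.20 + 0.28 + 0.19 + 0.29 + 0.22) / 6 = 1.2700 / 6 = 0.2117
LCL = X̄̄ − A₂·R̄ = 6.8367 − 0.577 × 0.2117 = 6.7145

6.715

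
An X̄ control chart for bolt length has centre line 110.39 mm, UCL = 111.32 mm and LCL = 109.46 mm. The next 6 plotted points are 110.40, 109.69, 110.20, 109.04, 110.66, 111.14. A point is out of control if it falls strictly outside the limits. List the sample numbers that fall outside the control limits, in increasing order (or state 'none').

Compare each point to [109.46, 111.32]: sample 4 = 109.04 < LCL.

4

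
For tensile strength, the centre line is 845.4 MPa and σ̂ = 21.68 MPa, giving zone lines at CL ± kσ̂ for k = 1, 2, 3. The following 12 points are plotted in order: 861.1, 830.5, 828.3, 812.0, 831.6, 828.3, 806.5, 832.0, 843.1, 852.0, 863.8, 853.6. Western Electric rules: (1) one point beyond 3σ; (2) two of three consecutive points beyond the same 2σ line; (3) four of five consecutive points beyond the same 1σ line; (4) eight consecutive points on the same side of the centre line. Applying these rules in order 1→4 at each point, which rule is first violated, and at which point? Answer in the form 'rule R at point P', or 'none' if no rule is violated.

Zone of each point (C = within 1σ̂, B = 1σ̂–2σ̂, A = 2σ̂–3σ̂, * = beyond 3σ̂; sign = side of CL): 1:+C, 2:-C, 3:-C, 4:-B, 5:-C, 6:-C, 7:-B, 8:-C, 9:-C, 10:+C, 11:+C, 12:+C
Rule 4 (eight consecutive points on the same side of the centre line) is satisfied at point 9.

rule 4 at point 9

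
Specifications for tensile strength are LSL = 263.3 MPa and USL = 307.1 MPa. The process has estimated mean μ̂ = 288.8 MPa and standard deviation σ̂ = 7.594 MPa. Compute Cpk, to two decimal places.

0.80

Cpu = (USL − μ̂) / (3σ̂) = (307.1 − 288.8) / (3 × 7.594) = 0.8033; Cpl = (μ̂ − LSL) / (3σ̂) = (288.8 − 263.3) / (3 × 7.594) = 1.1193; Cpk = min(Cpu, Cpl) = 0.8033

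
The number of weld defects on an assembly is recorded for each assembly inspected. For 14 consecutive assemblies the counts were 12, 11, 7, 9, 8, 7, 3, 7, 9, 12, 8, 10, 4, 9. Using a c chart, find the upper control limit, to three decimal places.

16.921

c̄ = (12 + 11 + 7 + 9 + 8 + 7 + 3 + 7 + 9 + 12 + 8 + 10 + 4 + 9) / 14 = 116 / 14 = 8.2857
UCL = c̄ + 3√c̄ = 8.2857 + 3 × √8.2857 = 8.2857 + 3 × 2.8785 = 16.9212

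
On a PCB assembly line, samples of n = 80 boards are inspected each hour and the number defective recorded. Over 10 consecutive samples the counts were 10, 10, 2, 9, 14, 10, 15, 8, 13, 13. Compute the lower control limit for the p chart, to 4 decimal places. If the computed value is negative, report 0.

0.0172

p̄ = Σdᵢ / (k·n) = 104 / (10 × 80) = 0.13000
LCL = p̄ − 3·√(p̄(1−p̄)/n) = 0.13000 − 3 × 0.03760 = 0.01720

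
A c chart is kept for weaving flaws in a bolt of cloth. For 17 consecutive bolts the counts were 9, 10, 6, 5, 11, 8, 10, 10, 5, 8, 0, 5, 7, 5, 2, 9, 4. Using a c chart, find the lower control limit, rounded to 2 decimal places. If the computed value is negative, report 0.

0.00

c̄ = (9 + 10 + 6 + 5 + 11 + 8 + 10 + 10 + 5 + 8 + 0 + 5 + 7 + 5 + 2 + 9 + 4) / 17 = 114 / 17 = 6.7059
LCL = c̄ − 3√c̄ = 6.7059 − 3 × 2.5896 = -1.0628 → 0 (cannot be negative)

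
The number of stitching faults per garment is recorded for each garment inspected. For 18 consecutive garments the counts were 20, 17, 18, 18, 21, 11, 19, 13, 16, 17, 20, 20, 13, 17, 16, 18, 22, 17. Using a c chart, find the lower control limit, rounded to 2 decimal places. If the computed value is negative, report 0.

4.88

c̄ = (20 + 17 + 18 + 18 + 21 + 11 + 19 + 13 + 16 + 17 + 20 + 20 + 13 + 17 + 16 + 18 + 22 + 17) / 18 = 313 / 18 = 17.3889
LCL = c̄ − 3√c̄ = 17.3889 − 3 × 4.1700 = 4.8789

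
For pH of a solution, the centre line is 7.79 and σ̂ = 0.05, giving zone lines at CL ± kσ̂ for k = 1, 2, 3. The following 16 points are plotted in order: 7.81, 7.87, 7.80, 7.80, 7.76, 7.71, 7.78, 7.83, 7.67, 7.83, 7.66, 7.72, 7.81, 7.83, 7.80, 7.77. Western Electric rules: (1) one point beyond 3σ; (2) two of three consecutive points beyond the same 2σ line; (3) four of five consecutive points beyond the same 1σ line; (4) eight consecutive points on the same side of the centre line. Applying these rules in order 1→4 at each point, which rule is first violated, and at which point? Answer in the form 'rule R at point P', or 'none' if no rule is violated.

rule 2 at point 11

Zone of each point (C = within 1σ̂, B = 1σ̂–2σ̂, A = 2σ̂–3σ̂, * = beyond 3σ̂; sign = side of CL): 1:+C, 2:+B, 3:+C, 4:+C, 5:-C, 6:-B, 7:-C, 8:+C, 9:-A, 10:+C, 11:-A, 12:-B, 13:+C, 14:+C, 15:+C, 16:-C
Rule 2 (two of three consecutive points beyond the same 2σ limit) is satisfied at point 11.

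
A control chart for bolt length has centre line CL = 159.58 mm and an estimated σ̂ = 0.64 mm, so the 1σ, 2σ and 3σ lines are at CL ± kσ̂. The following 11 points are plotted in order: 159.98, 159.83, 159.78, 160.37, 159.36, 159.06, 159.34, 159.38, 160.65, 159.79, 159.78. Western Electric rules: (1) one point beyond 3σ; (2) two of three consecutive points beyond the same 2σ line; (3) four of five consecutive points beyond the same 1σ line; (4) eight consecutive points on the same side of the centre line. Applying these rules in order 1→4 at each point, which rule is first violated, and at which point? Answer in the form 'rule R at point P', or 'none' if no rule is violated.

none

Zone of each point (C = within 1σ̂, B = 1σ̂–2σ̂, A = 2σ̂–3σ̂, * = beyond 3σ̂; sign = side of CL): 1:+C, 2:+C, 3:+C, 4:+B, 5:-C, 6:-C, 7:-C, 8:-C, 9:+B, 10:+C, 11:+C
No rule fires across all 11 points.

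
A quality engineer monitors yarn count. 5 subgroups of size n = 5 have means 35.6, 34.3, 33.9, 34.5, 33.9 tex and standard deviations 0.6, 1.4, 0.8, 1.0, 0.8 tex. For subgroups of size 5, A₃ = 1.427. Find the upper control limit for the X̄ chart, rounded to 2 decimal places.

X̄̄ = (35.6 + 34.3 + 33.9 + 34.5 + 33.9) / 5 = 34.4400
s̄ = (0.6 + 1.4 + 0.8 + 1.0 + 0.8) / 5 = 0.9200
UCL = X̄̄ + A₃·s̄ = 34.4400 + 1.427 × 0.9200 = 35.7528

35.75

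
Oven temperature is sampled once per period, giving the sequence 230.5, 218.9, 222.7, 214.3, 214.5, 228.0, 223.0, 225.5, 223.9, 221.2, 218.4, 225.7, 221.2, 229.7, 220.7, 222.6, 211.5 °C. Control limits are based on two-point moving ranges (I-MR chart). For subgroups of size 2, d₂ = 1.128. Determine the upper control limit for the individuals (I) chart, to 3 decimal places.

X̄ = (230.5 + 218.9 + 222.7 + 214.3 + 214.5 + 228.0 + 223.0 + 225.5 + 223.9 + 221.2 + 218.4 + 225.7 + 221.2 + 229.7 + 220.7 + 222.6 + 211.5) / 17 = 221.9000
Moving ranges: 11.6, 3.8, 8.4, 0.2, 13.5, 5.0, 2.5, 1.6, 2.7, 2.8, 7.3, 4.5, 8.5, 9.0, 1.9, 11.1; M̄R̄ = 94.4000 / 16 = 5.9000
UCL = X̄ + 3·M̄R̄/d₂ = 221.9000 + 3 × 5.9000 / 1.128 = 237.5915

237.591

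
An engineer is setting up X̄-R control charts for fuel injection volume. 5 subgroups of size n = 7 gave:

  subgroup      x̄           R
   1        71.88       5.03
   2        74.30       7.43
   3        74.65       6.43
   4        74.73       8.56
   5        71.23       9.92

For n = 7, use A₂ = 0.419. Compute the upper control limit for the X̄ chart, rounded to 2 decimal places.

X̄̄ = (71.88 + 74.30 + 74.65 + 74.73 + 71.23) / 5 = 366.7900 / 5 = 73.3580
R̄ = (5.03 + 7.43 + 6.43 + 8.56 + 9.92) / 5 = 37.3700 / 5 = 7.4740
UCL = X̄̄ + A₂·R̄ = 73.3580 + 0.419 × 7.4740 = 76.4896

76.49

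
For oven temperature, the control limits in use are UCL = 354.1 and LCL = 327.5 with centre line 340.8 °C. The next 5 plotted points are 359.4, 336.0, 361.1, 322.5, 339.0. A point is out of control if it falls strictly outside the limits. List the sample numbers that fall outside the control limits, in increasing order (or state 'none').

1, 3, 4

Compare each point to [327.5, 354.1]: sample 1 = 359.4 > UCL; sample 3 = 361.1 > UCL; sample 4 = 322.5 < LCL.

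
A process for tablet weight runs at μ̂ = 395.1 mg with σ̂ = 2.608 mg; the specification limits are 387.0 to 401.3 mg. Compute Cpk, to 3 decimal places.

Cpu = (USL − μ̂) / (3σ̂) = (401.3 − 395.1) / (3 × 2.608) = 0.7924; Cpl = (μ̂ − LSL) / (3σ̂) = (395.1 − 387.0) / (3 × 2.608) = 1.0353; Cpk = min(Cpu, Cpl) = 0.7924

0.792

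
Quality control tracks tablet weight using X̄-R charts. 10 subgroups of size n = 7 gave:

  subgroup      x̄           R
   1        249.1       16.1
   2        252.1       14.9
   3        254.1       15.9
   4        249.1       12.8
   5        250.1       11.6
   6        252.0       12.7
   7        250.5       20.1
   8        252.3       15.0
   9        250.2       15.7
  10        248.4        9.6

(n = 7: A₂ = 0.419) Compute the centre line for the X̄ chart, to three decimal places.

250.790

X̄̄ = (249.1 + 252.1 + 254.1 + 249.1 + 250.1 + 252.0 + 250.5 + 252.3 + 250.2 + 248.4) / 10 = 2507.9000 / 10 = 250.7900
CL = X̄̄ = 250.7900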